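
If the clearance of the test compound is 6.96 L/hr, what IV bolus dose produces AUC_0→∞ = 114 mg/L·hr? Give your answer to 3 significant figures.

Dose = 793 mg

Dose_iv = CL × AUC_0→∞
     = 6.96 × 114 = 793.44 mg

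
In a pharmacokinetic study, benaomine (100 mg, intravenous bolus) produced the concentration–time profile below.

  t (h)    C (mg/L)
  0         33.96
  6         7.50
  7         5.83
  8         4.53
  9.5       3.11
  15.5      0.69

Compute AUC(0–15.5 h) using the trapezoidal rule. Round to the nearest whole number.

AUC = 153 mg/L·h

Trapezoidal AUC_0→15.5:
  [0→6]: (33.96+7.50)/2 × 6 = 124.38
  [6→7]: (7.50+5.83)/2 × 1 = 6.665
  [7→8]: (5.83+4.53)/2 × 1 = 5.18
  [8→9.5]: (4.53+3.11)/2 × 1.5 = 5.73
  [9.5→15.5]: (3.11+0.69)/2 × 6 = 11.4
  Sum = 153.355 mg/L·h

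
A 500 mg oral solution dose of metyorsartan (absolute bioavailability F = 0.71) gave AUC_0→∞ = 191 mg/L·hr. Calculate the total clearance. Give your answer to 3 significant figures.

CL = F × Dose / AUC_0→∞
   = 0.71 × 500 / 191 = 1.85864 L/hr

CL = 1.86 L/hr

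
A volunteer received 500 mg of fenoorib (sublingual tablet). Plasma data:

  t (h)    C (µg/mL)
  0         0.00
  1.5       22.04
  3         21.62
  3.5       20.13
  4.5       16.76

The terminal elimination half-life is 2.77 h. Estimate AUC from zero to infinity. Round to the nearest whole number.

Trapezoidal AUC_0→4.5:
  [0→1.5]: (0.00+22.04)/2 × 1.5 = 16.53
  [1.5→3]: (22.04+21.62)/2 × 1.5 = 32.745
  [3→3.5]: (21.62+20.13)/2 × 0.5 = 10.4375
  [3.5→4.5]: (20.13+16.76)/2 × 1 = 18.445
  Sum = 78.1575 µg/mL·h
k_e = ln2 / t½ = 0.693147 / 2.77 = 0.2502 h^-1
Extrapolated tail: C_last / k_e = 16.76 / 0.2502 = 66.986
AUC_0→∞ = 78.1575 + 66.986 = 145.1435 µg/mL·h

AUC = 145 µg/mL·h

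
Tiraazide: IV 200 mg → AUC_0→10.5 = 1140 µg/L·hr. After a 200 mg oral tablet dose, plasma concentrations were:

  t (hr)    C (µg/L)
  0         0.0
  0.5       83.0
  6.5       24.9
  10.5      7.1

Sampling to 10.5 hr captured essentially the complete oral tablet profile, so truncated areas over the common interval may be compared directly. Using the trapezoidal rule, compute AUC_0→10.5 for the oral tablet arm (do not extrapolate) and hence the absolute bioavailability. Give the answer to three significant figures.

F = 0.358

Trapezoidal AUC_0→10.5 (oral tablet):
  [0→0.5]: (0.0+83.0)/2 × 0.5 = 20.75
  [0.5→6.5]: (83.0+24.9)/2 × 6 = 323.7
  [6.5→10.5]: (24.9+7.1)/2 × 4 = 64.0
  Sum = 408.45 µg/L·hr
F = (AUC_ev/D_ev)/(AUC_iv/D_iv) = (408.45/200)/(1140/200) = 2.04225/5.7 = 0.3583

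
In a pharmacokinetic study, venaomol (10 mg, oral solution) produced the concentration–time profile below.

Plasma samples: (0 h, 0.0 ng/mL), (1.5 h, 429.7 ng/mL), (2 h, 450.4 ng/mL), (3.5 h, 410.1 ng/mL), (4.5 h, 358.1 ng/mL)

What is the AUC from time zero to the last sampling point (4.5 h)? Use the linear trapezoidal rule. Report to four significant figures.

AUC = 1572 ng/mL·h

Trapezoidal AUC_0→4.5:
  [0→1.5]: (0.0+429.7)/2 × 1.5 = 322.275
  [1.5→2]: (429.7+450.4)/2 × 0.5 = 220.025
  [2→3.5]: (450.4+410.1)/2 × 1.5 = 645.375
  [3.5→4.5]: (410.1+358.1)/2 × 1 = 384.1
  Sum = 1571.775 ng/mL·h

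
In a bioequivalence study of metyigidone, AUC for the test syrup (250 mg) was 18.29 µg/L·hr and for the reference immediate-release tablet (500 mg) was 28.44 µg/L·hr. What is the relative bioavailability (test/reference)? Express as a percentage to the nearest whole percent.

F_rel = 129%

F_rel = (AUC_test/D_test) / (AUC_ref/D_ref)
      = (18.29/250) / (28.44/500)
      = 0.07316 / 0.05688 = 1.2862 = 128.62%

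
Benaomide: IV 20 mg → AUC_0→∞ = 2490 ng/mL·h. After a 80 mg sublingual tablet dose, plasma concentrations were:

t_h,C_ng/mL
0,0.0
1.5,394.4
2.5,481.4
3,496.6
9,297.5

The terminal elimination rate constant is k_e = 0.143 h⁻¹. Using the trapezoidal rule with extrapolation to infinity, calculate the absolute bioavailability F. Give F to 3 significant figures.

F = 0.546

Trapezoidal AUC_0→9 (sublingual tablet):
  [0→1.5]: (0.0+394.4)/2 × 1.5 = 295.8
  [1.5→2.5]: (394.4+481.4)/2 × 1 = 437.9
  [2.5→3]: (481.4+496.6)/2 × 0.5 = 244.5
  [3→9]: (496.6+297.5)/2 × 6 = 2382.3
  Sum = 3360.5 ng/mL·h
Tail: C_last/k_e = 297.5/0.143 = 2080.420
AUC_0→∞ (sublingual tablet) = 3360.5 + 2080.420 = 5440.92 ng/mL·h
F = (AUC_ev/D_ev)/(AUC_iv/D_iv) = (5440.92/80)/(2490/20) = 68.0115/124.5 = 0.5463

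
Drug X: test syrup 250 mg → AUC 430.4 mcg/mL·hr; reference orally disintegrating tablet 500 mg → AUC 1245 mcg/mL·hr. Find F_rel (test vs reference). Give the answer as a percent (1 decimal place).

F_rel = 69.1%

F_rel = (AUC_test/D_test) / (AUC_ref/D_ref)
      = (430.4/250) / (1245/500)
      = 1.7216 / 2.49 = 0.6914 = 69.14%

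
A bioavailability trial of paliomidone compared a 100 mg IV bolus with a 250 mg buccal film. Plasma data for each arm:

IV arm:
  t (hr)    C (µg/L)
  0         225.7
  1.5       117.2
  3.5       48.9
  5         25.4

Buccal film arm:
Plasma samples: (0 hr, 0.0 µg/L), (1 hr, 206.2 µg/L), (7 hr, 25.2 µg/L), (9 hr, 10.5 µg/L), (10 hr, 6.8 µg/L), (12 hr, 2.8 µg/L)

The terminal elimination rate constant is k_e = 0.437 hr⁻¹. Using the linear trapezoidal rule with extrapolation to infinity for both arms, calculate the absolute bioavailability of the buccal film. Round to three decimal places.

Trapezoidal AUC_0→5 (IV):
  [0→1.5]: (225.7+117.2)/2 × 1.5 = 257.175
  [1.5→3.5]: (117.2+48.9)/2 × 2 = 166.1
  [3.5→5]: (48.9+25.4)/2 × 1.5 = 55.725
  Sum = 479.0 µg/L·hr
IV tail: 25.4/0.437 = 58.124; AUC_iv,0→∞ = 479.0 + 58.124 = 537.124 µg/L·hr
Trapezoidal AUC_0→12 (buccal film):
  [0→1]: (0.0+206.2)/2 × 1 = 103.1
  [1→7]: (206.2+25.2)/2 × 6 = 694.2
  [7→9]: (25.2+10.5)/2 × 2 = 35.7
  [9→10]: (10.5+6.8)/2 × 1 = 8.65
  [10→12]: (6.8+2.8)/2 × 2 = 9.6
  Sum = 851.25 µg/L·hr
buccal film tail: 2.8/0.437 = 6.407; AUC_ev,0→∞ = 851.25 + 6.407 = 857.657 µg/L·hr
F = (AUC_ev/D_ev)/(AUC_iv/D_iv) = (857.657/250)/(537.124/100) = 3.430628/5.37124 = 0.6387

F = 0.639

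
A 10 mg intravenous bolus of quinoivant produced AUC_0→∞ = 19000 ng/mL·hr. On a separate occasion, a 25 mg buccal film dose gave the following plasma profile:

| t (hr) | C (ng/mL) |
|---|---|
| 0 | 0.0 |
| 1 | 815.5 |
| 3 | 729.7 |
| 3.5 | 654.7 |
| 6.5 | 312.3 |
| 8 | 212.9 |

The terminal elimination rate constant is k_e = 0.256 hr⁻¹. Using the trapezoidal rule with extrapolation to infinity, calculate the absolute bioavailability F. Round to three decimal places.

F = 0.105

Trapezoidal AUC_0→8 (buccal film):
  [0→1]: (0.0+815.5)/2 × 1 = 407.75
  [1→3]: (815.5+729.7)/2 × 2 = 1545.2
  [3→3.5]: (729.7+654.7)/2 × 0.5 = 346.1
  [3.5→6.5]: (654.7+312.3)/2 × 3 = 1450.5
  [6.5→8]: (312.3+212.9)/2 × 1.5 = 393.9
  Sum = 4143.45 ng/mL·hr
Tail: C_last/k_e = 212.9/0.256 = 831.641
AUC_0→∞ (buccal film) = 4143.45 + 831.641 = 4975.091 ng/mL·hr
F = (AUC_ev/D_ev)/(AUC_iv/D_iv) = (4975.091/25)/(19000/10) = 199.00364/1900 = 0.1047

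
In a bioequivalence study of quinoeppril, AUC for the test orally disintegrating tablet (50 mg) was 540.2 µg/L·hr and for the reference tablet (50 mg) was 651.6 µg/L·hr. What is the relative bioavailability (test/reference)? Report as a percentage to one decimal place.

F_rel = 82.9%

F_rel = (AUC_test/D_test) / (AUC_ref/D_ref)
      = (540.2/50) / (651.6/50)
      = 10.804 / 13.032 = 0.8290 = 82.90%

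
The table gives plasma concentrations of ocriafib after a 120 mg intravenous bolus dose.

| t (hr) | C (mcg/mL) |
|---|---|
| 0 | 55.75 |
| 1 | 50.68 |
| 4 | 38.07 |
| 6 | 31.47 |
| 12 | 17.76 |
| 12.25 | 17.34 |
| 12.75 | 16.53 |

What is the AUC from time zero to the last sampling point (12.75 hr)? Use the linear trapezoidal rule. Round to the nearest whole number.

AUC = 416 mcg/mL·hr

Trapezoidal AUC_0→12.75:
  [0→1]: (55.75+50.68)/2 × 1 = 53.215
  [1→4]: (50.68+38.07)/2 × 3 = 133.125
  [4→6]: (38.07+31.47)/2 × 2 = 69.54
  [6→12]: (31.47+17.76)/2 × 6 = 147.69
  [12→12.25]: (17.76+17.34)/2 × 0.25 = 4.3875
  [12.25→12.75]: (17.34+16.53)/2 × 0.5 = 8.4675
  Sum = 416.425 mcg/mL·hr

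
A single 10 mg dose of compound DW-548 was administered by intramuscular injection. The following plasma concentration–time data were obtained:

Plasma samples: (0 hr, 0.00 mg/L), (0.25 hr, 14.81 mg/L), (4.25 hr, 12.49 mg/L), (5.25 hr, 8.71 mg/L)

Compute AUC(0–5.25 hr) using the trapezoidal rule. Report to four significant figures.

Trapezoidal AUC_0→5.25:
  [0→0.25]: (0.00+14.81)/2 × 0.25 = 1.85125
  [0.25→4.25]: (14.81+12.49)/2 × 4 = 54.6
  [4.25→5.25]: (12.49+8.71)/2 × 1 = 10.6
  Sum = 67.05125 mg/L·hr

AUC = 67.05 mg/L·hr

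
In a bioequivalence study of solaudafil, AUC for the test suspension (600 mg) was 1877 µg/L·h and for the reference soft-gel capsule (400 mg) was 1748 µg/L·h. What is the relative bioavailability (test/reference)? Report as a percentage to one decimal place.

F_rel = (AUC_test/D_test) / (AUC_ref/D_ref)
      = (1877/600) / (1748/400)
      = 3.12833 / 4.37 = 0.7159 = 71.59%

F_rel = 71.6%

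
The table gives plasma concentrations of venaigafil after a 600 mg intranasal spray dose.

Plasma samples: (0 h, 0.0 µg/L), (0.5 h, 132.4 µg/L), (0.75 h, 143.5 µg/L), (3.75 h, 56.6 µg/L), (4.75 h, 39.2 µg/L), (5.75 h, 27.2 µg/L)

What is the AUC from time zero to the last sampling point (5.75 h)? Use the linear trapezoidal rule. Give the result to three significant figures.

AUC = 449 µg/L·h

Trapezoidal AUC_0→5.75:
  [0→0.5]: (0.0+132.4)/2 × 0.5 = 33.1
  [0.5→0.75]: (132.4+143.5)/2 × 0.25 = 34.4875
  [0.75→3.75]: (143.5+56.6)/2 × 3 = 300.15
  [3.75→4.75]: (56.6+39.2)/2 × 1 = 47.9
  [4.75→5.75]: (39.2+27.2)/2 × 1 = 33.2
  Sum = 448.8375 µg/L·h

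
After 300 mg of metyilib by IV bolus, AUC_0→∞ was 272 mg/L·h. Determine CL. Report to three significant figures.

CL = 1.10 L/h

CL = Dose_iv / AUC_0→∞
   = 300 / 272 = 1.10294 L/h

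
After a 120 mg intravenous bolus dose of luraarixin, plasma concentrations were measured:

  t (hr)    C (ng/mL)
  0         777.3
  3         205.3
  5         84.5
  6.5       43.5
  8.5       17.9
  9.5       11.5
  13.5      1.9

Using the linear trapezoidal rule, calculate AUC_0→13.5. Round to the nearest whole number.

AUC = 1963 ng/mL·hr

Trapezoidal AUC_0→13.5:
  [0→3]: (777.3+205.3)/2 × 3 = 1473.9
  [3→5]: (205.3+84.5)/2 × 2 = 289.8
  [5→6.5]: (84.5+43.5)/2 × 1.5 = 96.0
  [6.5→8.5]: (43.5+17.9)/2 × 2 = 61.4
  [8.5→9.5]: (17.9+11.5)/2 × 1 = 14.7
  [9.5→13.5]: (11.5+1.9)/2 × 4 = 26.8
  Sum = 1962.6 ng/mL·hr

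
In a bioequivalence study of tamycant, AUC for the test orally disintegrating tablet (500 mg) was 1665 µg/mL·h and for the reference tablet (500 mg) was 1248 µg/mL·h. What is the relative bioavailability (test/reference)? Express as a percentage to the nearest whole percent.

F_rel = 133%

F_rel = (AUC_test/D_test) / (AUC_ref/D_ref)
      = (1665/500) / (1248/500)
      = 3.33 / 2.496 = 1.3341 = 133.41%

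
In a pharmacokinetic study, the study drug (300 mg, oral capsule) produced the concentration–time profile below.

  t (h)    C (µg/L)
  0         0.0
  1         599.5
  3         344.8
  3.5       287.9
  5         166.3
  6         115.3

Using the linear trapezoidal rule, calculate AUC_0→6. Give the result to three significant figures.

Trapezoidal AUC_0→6:
  [0→1]: (0.0+599.5)/2 × 1 = 299.75
  [1→3]: (599.5+344.8)/2 × 2 = 944.3
  [3→3.5]: (344.8+287.9)/2 × 0.5 = 158.175
  [3.5→5]: (287.9+166.3)/2 × 1.5 = 340.65
  [5→6]: (166.3+115.3)/2 × 1 = 140.8
  Sum = 1883.675 µg/L·h

AUC = 1880 µg/L·h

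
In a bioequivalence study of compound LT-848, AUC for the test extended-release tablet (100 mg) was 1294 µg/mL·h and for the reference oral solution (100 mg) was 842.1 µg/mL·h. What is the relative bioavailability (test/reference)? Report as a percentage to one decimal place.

F_rel = (AUC_test/D_test) / (AUC_ref/D_ref)
      = (1294/100) / (842.1/100)
      = 12.94 / 8.421 = 1.5366 = 153.66%

F_rel = 153.7%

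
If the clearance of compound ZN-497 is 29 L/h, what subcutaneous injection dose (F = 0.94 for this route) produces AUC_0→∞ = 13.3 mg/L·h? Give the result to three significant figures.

Dose = 410 mg

Dose = CL × AUC_0→∞ / F
     = 29 × 13.3 / 0.94 = 410.319 mg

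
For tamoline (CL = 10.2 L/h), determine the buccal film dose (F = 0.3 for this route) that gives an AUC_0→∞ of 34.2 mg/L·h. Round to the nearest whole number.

Dose = CL × AUC_0→∞ / F
     = 10.2 × 34.2 / 0.3 = 1162.8 mg

Dose = 1163 mg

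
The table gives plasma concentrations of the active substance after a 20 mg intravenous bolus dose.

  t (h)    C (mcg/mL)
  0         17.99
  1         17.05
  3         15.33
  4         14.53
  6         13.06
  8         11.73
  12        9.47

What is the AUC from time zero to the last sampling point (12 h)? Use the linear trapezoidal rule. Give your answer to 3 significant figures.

Trapezoidal AUC_0→12:
  [0→1]: (17.99+17.05)/2 × 1 = 17.52
  [1→3]: (17.05+15.33)/2 × 2 = 32.38
  [3→4]: (15.33+14.53)/2 × 1 = 14.93
  [4→6]: (14.53+13.06)/2 × 2 = 27.59
  [6→8]: (13.06+11.73)/2 × 2 = 24.79
  [8→12]: (11.73+9.47)/2 × 4 = 42.4
  Sum = 159.61 mcg/mL·h

AUC = 160 mcg/mL·h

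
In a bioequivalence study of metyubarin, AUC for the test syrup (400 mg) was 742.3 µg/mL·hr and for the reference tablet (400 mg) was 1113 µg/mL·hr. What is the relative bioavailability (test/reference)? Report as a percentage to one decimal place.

F_rel = (AUC_test/D_test) / (AUC_ref/D_ref)
      = (742.3/400) / (1113/400)
      = 1.85575 / 2.7825 = 0.6669 = 66.69%

F_rel = 66.7%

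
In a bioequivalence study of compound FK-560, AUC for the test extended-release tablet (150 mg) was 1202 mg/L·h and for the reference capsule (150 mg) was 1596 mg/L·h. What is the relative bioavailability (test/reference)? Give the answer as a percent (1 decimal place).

F_rel = 75.3%

F_rel = (AUC_test/D_test) / (AUC_ref/D_ref)
      = (1202/150) / (1596/150)
      = 8.01333 / 10.64 = 0.7531 = 75.31%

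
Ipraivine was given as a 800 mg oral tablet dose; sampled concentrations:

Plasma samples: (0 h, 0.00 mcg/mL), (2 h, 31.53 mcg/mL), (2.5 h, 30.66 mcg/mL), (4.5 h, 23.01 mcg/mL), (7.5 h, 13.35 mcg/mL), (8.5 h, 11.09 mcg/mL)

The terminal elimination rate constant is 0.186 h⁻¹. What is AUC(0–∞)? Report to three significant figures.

Trapezoidal AUC_0→8.5:
  [0→2]: (0.00+31.53)/2 × 2 = 31.53
  [2→2.5]: (31.53+30.66)/2 × 0.5 = 15.5475
  [2.5→4.5]: (30.66+23.01)/2 × 2 = 53.67
  [4.5→7.5]: (23.01+13.35)/2 × 3 = 54.54
  [7.5→8.5]: (13.35+11.09)/2 × 1 = 12.22
  Sum = 167.5075 mcg/mL·h
Extrapolated tail: C_last / k_e = 11.09 / 0.186 = 59.624
AUC_0→∞ = 167.5075 + 59.624 = 227.1315 mcg/mL·h

AUC = 227 mcg/mL·h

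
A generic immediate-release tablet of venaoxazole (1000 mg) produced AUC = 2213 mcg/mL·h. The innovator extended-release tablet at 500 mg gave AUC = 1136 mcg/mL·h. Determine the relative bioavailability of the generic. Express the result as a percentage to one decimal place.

F_rel = (AUC_test/D_test) / (AUC_ref/D_ref)
      = (2213/1000) / (1136/500)
      = 2.213 / 2.272 = 0.9740 = 97.40%

F_rel = 97.4%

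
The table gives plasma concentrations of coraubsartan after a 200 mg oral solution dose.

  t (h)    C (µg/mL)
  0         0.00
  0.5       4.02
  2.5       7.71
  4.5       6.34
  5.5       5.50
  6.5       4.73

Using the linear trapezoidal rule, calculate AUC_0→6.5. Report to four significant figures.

Trapezoidal AUC_0→6.5:
  [0→0.5]: (0.00+4.02)/2 × 0.5 = 1.005
  [0.5→2.5]: (4.02+7.71)/2 × 2 = 11.73
  [2.5→4.5]: (7.71+6.34)/2 × 2 = 14.05
  [4.5→5.5]: (6.34+5.50)/2 × 1 = 5.92
  [5.5→6.5]: (5.50+4.73)/2 × 1 = 5.115
  Sum = 37.82 µg/mL·h

AUC = 37.82 µg/mL·h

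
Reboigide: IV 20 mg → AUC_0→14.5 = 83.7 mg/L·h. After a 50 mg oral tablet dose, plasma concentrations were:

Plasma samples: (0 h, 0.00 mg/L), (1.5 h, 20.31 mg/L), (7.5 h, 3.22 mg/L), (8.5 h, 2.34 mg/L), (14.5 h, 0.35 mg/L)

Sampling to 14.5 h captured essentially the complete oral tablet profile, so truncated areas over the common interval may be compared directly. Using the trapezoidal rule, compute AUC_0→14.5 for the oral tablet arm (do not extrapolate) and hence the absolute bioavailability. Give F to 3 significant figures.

Trapezoidal AUC_0→14.5 (oral tablet):
  [0→1.5]: (0.00+20.31)/2 × 1.5 = 15.2325
  [1.5→7.5]: (20.31+3.22)/2 × 6 = 70.59
  [7.5→8.5]: (3.22+2.34)/2 × 1 = 2.78
  [8.5→14.5]: (2.34+0.35)/2 × 6 = 8.07
  Sum = 96.6725 mg/L·h
F = (AUC_ev/D_ev)/(AUC_iv/D_iv) = (96.6725/50)/(83.7/20) = 1.93345/4.185 = 0.4620

F = 0.462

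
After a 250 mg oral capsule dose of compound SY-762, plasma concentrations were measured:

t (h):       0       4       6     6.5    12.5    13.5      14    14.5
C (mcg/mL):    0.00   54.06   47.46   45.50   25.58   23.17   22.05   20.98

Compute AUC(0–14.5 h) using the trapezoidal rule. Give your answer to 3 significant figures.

AUC = 493 mcg/mL·h

Trapezoidal AUC_0→14.5:
  [0→4]: (0.00+54.06)/2 × 4 = 108.12
  [4→6]: (54.06+47.46)/2 × 2 = 101.52
  [6→6.5]: (47.46+45.50)/2 × 0.5 = 23.24
  [6.5→12.5]: (45.50+25.58)/2 × 6 = 213.24
  [12.5→13.5]: (25.58+23.17)/2 × 1 = 24.375
  [13.5→14]: (23.17+22.05)/2 × 0.5 = 11.305
  [14→14.5]: (22.05+20.98)/2 × 0.5 = 10.7575
  Sum = 492.5575 mcg/mL·h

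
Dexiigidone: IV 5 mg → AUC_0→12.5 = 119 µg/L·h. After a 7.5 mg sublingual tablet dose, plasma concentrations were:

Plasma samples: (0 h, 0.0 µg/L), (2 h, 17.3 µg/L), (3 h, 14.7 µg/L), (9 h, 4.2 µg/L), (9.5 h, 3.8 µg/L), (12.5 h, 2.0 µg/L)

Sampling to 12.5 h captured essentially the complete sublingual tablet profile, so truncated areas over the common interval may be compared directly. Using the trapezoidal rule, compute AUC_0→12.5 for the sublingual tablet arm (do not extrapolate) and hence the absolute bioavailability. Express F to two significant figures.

F = 0.56

Trapezoidal AUC_0→12.5 (sublingual tablet):
  [0→2]: (0.0+17.3)/2 × 2 = 17.3
  [2→3]: (17.3+14.7)/2 × 1 = 16.0
  [3→9]: (14.7+4.2)/2 × 6 = 56.7
  [9→9.5]: (4.2+3.8)/2 × 0.5 = 2.0
  [9.5→12.5]: (3.8+2.0)/2 × 3 = 8.7
  Sum = 100.7 µg/L·h
F = (AUC_ev/D_ev)/(AUC_iv/D_iv) = (100.7/7.5)/(119/5) = 13.4267/23.8 = 0.5641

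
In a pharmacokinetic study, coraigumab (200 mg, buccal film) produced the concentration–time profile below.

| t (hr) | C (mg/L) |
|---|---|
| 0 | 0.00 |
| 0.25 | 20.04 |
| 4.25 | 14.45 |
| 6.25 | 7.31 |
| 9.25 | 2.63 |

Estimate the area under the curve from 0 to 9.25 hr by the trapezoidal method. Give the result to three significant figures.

Trapezoidal AUC_0→9.25:
  [0→0.25]: (0.00+20.04)/2 × 0.25 = 2.505
  [0.25→4.25]: (20.04+14.45)/2 × 4 = 68.98
  [4.25→6.25]: (14.45+7.31)/2 × 2 = 21.76
  [6.25→9.25]: (7.31+2.63)/2 × 3 = 14.91
  Sum = 108.155 mg/L·hr

AUC = 108 mg/L·hr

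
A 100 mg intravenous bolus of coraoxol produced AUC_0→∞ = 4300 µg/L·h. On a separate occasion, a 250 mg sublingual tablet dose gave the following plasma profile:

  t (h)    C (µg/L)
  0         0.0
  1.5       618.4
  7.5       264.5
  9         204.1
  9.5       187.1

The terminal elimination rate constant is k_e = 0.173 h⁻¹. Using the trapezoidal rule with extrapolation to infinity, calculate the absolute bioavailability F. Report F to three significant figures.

Trapezoidal AUC_0→9.5 (sublingual tablet):
  [0→1.5]: (0.0+618.4)/2 × 1.5 = 463.8
  [1.5→7.5]: (618.4+264.5)/2 × 6 = 2648.7
  [7.5→9]: (264.5+204.1)/2 × 1.5 = 351.45
  [9→9.5]: (204.1+187.1)/2 × 0.5 = 97.8
  Sum = 3561.75 µg/L·h
Tail: C_last/k_e = 187.1/0.173 = 1081.503
AUC_0→∞ (sublingual tablet) = 3561.75 + 1081.503 = 4643.253 µg/L·h
F = (AUC_ev/D_ev)/(AUC_iv/D_iv) = (4643.253/250)/(4300/100) = 18.573012/43 = 0.4319

F = 0.432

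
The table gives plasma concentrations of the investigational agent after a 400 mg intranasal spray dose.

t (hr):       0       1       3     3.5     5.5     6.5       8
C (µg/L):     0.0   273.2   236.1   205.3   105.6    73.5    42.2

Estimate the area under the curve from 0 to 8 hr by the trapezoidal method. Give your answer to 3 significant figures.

AUC = 1240 µg/L·hr

Trapezoidal AUC_0→8:
  [0→1]: (0.0+273.2)/2 × 1 = 136.6
  [1→3]: (273.2+236.1)/2 × 2 = 509.3
  [3→3.5]: (236.1+205.3)/2 × 0.5 = 110.35
  [3.5→5.5]: (205.3+105.6)/2 × 2 = 310.9
  [5.5→6.5]: (105.6+73.5)/2 × 1 = 89.55
  [6.5→8]: (73.5+42.2)/2 × 1.5 = 86.775
  Sum = 1243.475 µg/L·hr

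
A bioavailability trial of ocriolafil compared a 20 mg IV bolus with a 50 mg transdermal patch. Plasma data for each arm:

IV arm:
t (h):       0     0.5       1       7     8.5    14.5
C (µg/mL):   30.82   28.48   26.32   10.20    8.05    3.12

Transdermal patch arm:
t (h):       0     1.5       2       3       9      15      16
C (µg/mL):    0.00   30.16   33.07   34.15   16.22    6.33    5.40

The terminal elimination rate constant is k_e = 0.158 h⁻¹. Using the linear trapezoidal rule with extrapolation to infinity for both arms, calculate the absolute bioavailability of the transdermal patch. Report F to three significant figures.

F = 0.645

Trapezoidal AUC_0→14.5 (IV):
  [0→0.5]: (30.82+28.48)/2 × 0.5 = 14.825
  [0.5→1]: (28.48+26.32)/2 × 0.5 = 13.7
  [1→7]: (26.32+10.20)/2 × 6 = 109.56
  [7→8.5]: (10.20+8.05)/2 × 1.5 = 13.6875
  [8.5→14.5]: (8.05+3.12)/2 × 6 = 33.51
  Sum = 185.2825 µg/mL·h
IV tail: 3.12/0.158 = 19.747; AUC_iv,0→∞ = 185.2825 + 19.747 = 205.0295 µg/mL·h
Trapezoidal AUC_0→16 (transdermal patch):
  [0→1.5]: (0.00+30.16)/2 × 1.5 = 22.62
  [1.5→2]: (30.16+33.07)/2 × 0.5 = 15.8075
  [2→3]: (33.07+34.15)/2 × 1 = 33.61
  [3→9]: (34.15+16.22)/2 × 6 = 151.11
  [9→15]: (16.22+6.33)/2 × 6 = 67.65
  [15→16]: (6.33+5.40)/2 × 1 = 5.865
  Sum = 296.6625 µg/mL·h
transdermal patch tail: 5.40/0.158 = 34.177; AUC_ev,0→∞ = 296.6625 + 34.177 = 330.8395 µg/mL·h
F = (AUC_ev/D_ev)/(AUC_iv/D_iv) = (330.8395/50)/(205.0295/20) = 6.61679/10.251475 = 0.6454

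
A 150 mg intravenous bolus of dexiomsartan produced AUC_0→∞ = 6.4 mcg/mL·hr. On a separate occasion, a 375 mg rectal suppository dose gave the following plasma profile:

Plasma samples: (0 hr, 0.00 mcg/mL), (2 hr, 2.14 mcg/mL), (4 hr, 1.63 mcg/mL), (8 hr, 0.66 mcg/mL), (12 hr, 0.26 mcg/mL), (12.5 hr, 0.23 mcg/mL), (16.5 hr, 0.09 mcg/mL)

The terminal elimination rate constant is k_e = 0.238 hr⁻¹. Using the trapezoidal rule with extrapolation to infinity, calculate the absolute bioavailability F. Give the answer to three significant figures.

F = 0.842

Trapezoidal AUC_0→16.5 (rectal suppository):
  [0→2]: (0.00+2.14)/2 × 2 = 2.14
  [2→4]: (2.14+1.63)/2 × 2 = 3.77
  [4→8]: (1.63+0.66)/2 × 4 = 4.58
  [8→12]: (0.66+0.26)/2 × 4 = 1.84
  [12→12.5]: (0.26+0.23)/2 × 0.5 = 0.1225
  [12.5→16.5]: (0.23+0.09)/2 × 4 = 0.64
  Sum = 13.0925 mcg/mL·hr
Tail: C_last/k_e = 0.09/0.238 = 0.378
AUC_0→∞ (rectal suppository) = 13.0925 + 0.378 = 13.4705 mcg/mL·hr
F = (AUC_ev/D_ev)/(AUC_iv/D_iv) = (13.4705/375)/(6.4/150) = 0.0359213/0.0426667 = 0.8419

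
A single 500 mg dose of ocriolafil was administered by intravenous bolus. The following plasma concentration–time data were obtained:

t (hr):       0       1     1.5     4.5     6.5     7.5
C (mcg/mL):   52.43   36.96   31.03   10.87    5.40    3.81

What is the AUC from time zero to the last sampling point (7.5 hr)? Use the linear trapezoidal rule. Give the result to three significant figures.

AUC = 145 mcg/mL·hr

Trapezoidal AUC_0→7.5:
  [0→1]: (52.43+36.96)/2 × 1 = 44.695
  [1→1.5]: (36.96+31.03)/2 × 0.5 = 16.9975
  [1.5→4.5]: (31.03+10.87)/2 × 3 = 62.85
  [4.5→6.5]: (10.87+5.40)/2 × 2 = 16.27
  [6.5→7.5]: (5.40+3.81)/2 × 1 = 4.605
  Sum = 145.4175 mcg/mL·hr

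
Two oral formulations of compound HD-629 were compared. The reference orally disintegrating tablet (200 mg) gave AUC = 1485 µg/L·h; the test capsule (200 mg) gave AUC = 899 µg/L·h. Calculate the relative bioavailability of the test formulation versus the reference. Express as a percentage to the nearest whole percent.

F_rel = 61%

F_rel = (AUC_test/D_test) / (AUC_ref/D_ref)
      = (899/200) / (1485/200)
      = 4.495 / 7.425 = 0.6054 = 60.54%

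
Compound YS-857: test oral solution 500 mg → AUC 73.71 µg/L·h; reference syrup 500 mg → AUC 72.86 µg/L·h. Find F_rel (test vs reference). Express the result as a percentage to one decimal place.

F_rel = (AUC_test/D_test) / (AUC_ref/D_ref)
      = (73.71/500) / (72.86/500)
      = 0.14742 / 0.14572 = 1.0117 = 101.17%

F_rel = 101.2%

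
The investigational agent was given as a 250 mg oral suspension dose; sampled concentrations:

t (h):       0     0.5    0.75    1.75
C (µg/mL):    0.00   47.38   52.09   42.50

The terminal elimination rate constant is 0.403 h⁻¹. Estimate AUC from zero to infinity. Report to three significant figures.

Trapezoidal AUC_0→1.75:
  [0→0.5]: (0.00+47.38)/2 × 0.5 = 11.845
  [0.5→0.75]: (47.38+52.09)/2 × 0.25 = 12.43375
  [0.75→1.75]: (52.09+42.50)/2 × 1 = 47.295
  Sum = 71.57375 µg/mL·h
Extrapolated tail: C_last / k_e = 42.50 / 0.403 = 105.459
AUC_0→∞ = 71.57375 + 105.459 = 177.03275 µg/mL·h

AUC = 177 µg/mL·h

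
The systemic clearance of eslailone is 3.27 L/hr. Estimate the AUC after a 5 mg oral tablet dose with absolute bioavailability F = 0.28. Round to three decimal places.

AUC_0→∞ = F × Dose / CL
        = 0.28 × 5 / 3.27 = 0.428135 mg/L·hr

AUC = 0.428 mg/L·hr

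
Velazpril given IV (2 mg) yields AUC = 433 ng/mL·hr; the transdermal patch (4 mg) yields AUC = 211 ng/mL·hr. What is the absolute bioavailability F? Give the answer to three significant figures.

F = (AUC_ev / D_ev) / (AUC_iv / D_iv)
  = (211/4) / (433/2)
  = 52.75 / 216.5 = 0.2436

F = 0.244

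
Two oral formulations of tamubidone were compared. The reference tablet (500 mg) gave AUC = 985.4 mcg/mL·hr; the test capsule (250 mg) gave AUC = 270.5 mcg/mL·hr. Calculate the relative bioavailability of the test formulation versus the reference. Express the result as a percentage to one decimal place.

F_rel = 54.9%

F_rel = (AUC_test/D_test) / (AUC_ref/D_ref)
      = (270.5/250) / (985.4/500)
      = 1.082 / 1.9708 = 0.5490 = 54.90%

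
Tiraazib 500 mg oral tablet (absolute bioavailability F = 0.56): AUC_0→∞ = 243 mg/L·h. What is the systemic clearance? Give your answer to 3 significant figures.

CL = 1.15 L/h

CL = F × Dose / AUC_0→∞
   = 0.56 × 500 / 243 = 1.15226 L/h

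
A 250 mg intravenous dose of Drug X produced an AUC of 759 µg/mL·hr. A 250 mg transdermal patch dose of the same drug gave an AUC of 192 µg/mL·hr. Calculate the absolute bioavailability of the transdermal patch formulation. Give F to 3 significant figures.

F = (AUC_ev / D_ev) / (AUC_iv / D_iv)
  = (192/250) / (759/250)
  = 0.768 / 3.036 = 0.2530

F = 0.253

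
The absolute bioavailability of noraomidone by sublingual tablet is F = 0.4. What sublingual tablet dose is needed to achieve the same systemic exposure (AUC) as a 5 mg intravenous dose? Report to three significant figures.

For equal systemic exposure: F × D_ev = D_iv
D_ev = D_iv / F = 5 / 0.4 = 12.5 mg

D_sublingual = 12.5 mg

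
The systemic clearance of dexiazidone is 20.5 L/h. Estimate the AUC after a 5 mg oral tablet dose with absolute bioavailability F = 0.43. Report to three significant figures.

AUC_0→∞ = F × Dose / CL
        = 0.43 × 5 / 20.5 = 0.104878 mg/L·h

AUC = 0.105 mg/L·h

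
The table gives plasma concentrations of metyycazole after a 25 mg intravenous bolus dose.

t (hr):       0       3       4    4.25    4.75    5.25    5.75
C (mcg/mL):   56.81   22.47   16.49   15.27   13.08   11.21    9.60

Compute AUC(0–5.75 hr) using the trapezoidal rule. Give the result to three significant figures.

AUC = 161 mcg/mL·hr

Trapezoidal AUC_0→5.75:
  [0→3]: (56.81+22.47)/2 × 3 = 118.92
  [3→4]: (22.47+16.49)/2 × 1 = 19.48
  [4→4.25]: (16.49+15.27)/2 × 0.25 = 3.97
  [4.25→4.75]: (15.27+13.08)/2 × 0.5 = 7.0875
  [4.75→5.25]: (13.08+11.21)/2 × 0.5 = 6.0725
  [5.25→5.75]: (11.21+9.60)/2 × 0.5 = 5.2025
  Sum = 160.7325 mcg/mL·hr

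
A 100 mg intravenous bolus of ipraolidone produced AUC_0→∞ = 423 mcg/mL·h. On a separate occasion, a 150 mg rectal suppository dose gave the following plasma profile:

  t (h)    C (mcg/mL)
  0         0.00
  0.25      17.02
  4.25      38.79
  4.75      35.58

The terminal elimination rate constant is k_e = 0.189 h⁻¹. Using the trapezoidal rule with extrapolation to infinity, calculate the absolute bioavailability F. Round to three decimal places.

Trapezoidal AUC_0→4.75 (rectal suppository):
  [0→0.25]: (0.00+17.02)/2 × 0.25 = 2.1275
  [0.25→4.25]: (17.02+38.79)/2 × 4 = 111.62
  [4.25→4.75]: (38.79+35.58)/2 × 0.5 = 18.5925
  Sum = 132.34 mcg/mL·h
Tail: C_last/k_e = 35.58/0.189 = 188.254
AUC_0→∞ (rectal suppository) = 132.34 + 188.254 = 320.594 mcg/mL·h
F = (AUC_ev/D_ev)/(AUC_iv/D_iv) = (320.594/150)/(423/100) = 2.13729/4.23 = 0.5053

F = 0.505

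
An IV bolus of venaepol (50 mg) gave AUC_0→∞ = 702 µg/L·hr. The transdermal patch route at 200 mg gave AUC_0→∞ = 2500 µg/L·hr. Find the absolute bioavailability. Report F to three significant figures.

F = (AUC_ev / D_ev) / (AUC_iv / D_iv)
  = (2500/200) / (702/50)
  = 12.5 / 14.04 = 0.8903

F = 0.890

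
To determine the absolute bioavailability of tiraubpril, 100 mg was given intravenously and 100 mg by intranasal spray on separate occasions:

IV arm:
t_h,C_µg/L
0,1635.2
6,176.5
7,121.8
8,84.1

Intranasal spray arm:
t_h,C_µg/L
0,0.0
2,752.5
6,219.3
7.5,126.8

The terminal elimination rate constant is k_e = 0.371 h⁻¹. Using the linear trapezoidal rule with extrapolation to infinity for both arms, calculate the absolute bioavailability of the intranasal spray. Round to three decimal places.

F = 0.558

Trapezoidal AUC_0→8 (IV):
  [0→6]: (1635.2+176.5)/2 × 6 = 5435.1
  [6→7]: (176.5+121.8)/2 × 1 = 149.15
  [7→8]: (121.8+84.1)/2 × 1 = 102.95
  Sum = 5687.2 µg/L·h
IV tail: 84.1/0.371 = 226.685; AUC_iv,0→∞ = 5687.2 + 226.685 = 5913.885 µg/L·h
Trapezoidal AUC_0→7.5 (intranasal spray):
  [0→2]: (0.0+752.5)/2 × 2 = 752.5
  [2→6]: (752.5+219.3)/2 × 4 = 1943.6
  [6→7.5]: (219.3+126.8)/2 × 1.5 = 259.575
  Sum = 2955.675 µg/L·h
intranasal spray tail: 126.8/0.371 = 341.779; AUC_ev,0→∞ = 2955.675 + 341.779 = 3297.454 µg/L·h
F = (AUC_ev/D_ev)/(AUC_iv/D_iv) = (3297.454/100)/(5913.885/100) = 32.97454/59.13885 = 0.5576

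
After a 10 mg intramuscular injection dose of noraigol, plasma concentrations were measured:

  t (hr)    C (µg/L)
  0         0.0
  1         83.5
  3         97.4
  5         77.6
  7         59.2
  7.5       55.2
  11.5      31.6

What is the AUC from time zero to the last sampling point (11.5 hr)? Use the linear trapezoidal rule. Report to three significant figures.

Trapezoidal AUC_0→11.5:
  [0→1]: (0.0+83.5)/2 × 1 = 41.75
  [1→3]: (83.5+97.4)/2 × 2 = 180.9
  [3→5]: (97.4+77.6)/2 × 2 = 175.0
  [5→7]: (77.6+59.2)/2 × 2 = 136.8
  [7→7.5]: (59.2+55.2)/2 × 0.5 = 28.6
  [7.5→11.5]: (55.2+31.6)/2 × 4 = 173.6
  Sum = 736.65 µg/L·hr

AUC = 737 µg/L·hr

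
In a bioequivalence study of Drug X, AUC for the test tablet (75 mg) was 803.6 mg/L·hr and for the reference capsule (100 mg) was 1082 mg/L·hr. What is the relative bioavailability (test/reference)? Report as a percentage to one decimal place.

F_rel = 99.0%

F_rel = (AUC_test/D_test) / (AUC_ref/D_ref)
      = (803.6/75) / (1082/100)
      = 10.7147 / 10.82 = 0.9903 = 99.03%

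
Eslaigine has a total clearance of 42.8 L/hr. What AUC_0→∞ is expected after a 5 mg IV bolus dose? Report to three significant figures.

AUC_0→∞ = Dose_iv / CL
        = 5 / 42.8 = 0.116822 mg/L·hr

AUC = 0.117 mg/L·hr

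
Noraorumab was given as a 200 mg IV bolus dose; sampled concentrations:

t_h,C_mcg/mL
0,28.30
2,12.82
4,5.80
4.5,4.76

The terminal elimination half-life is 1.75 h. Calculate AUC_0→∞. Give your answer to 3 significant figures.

Trapezoidal AUC_0→4.5:
  [0→2]: (28.30+12.82)/2 × 2 = 41.12
  [2→4]: (12.82+5.80)/2 × 2 = 18.62
  [4→4.5]: (5.80+4.76)/2 × 0.5 = 2.64
  Sum = 62.38 mcg/mL·h
k_e = ln2 / t½ = 0.693147 / 1.75 = 0.3961 h^-1
Extrapolated tail: C_last / k_e = 4.76 / 0.3961 = 12.017
AUC_0→∞ = 62.38 + 12.017 = 74.397 mcg/mL·h

AUC = 74.4 mcg/mL·h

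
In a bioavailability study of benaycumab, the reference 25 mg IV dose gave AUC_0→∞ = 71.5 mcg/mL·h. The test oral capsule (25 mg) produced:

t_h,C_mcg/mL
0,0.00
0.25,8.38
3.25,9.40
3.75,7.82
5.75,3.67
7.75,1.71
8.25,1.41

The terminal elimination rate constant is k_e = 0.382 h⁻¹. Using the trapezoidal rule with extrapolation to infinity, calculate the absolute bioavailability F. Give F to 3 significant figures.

F = 0.746

Trapezoidal AUC_0→8.25 (oral capsule):
  [0→0.25]: (0.00+8.38)/2 × 0.25 = 1.0475
  [0.25→3.25]: (8.38+9.40)/2 × 3 = 26.67
  [3.25→3.75]: (9.40+7.82)/2 × 0.5 = 4.305
  [3.75→5.75]: (7.82+3.67)/2 × 2 = 11.49
  [5.75→7.75]: (3.67+1.71)/2 × 2 = 5.38
  [7.75→8.25]: (1.71+1.41)/2 × 0.5 = 0.78
  Sum = 49.6725 mcg/mL·h
Tail: C_last/k_e = 1.41/0.382 = 3.691
AUC_0→∞ (oral capsule) = 49.6725 + 3.691 = 53.3635 mcg/mL·h
F = (AUC_ev/D_ev)/(AUC_iv/D_iv) = (53.3635/25)/(71.5/25) = 2.13454/2.86 = 0.7463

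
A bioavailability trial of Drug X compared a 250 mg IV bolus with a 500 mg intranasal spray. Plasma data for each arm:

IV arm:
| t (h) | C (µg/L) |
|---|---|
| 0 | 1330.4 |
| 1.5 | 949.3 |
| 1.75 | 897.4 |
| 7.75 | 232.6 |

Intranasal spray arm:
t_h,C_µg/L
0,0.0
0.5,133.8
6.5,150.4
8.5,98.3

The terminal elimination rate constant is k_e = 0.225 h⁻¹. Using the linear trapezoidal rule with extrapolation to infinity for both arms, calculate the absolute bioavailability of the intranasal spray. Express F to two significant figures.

F = 0.12

Trapezoidal AUC_0→7.75 (IV):
  [0→1.5]: (1330.4+949.3)/2 × 1.5 = 1709.775
  [1.5→1.75]: (949.3+897.4)/2 × 0.25 = 230.8375
  [1.75→7.75]: (897.4+232.6)/2 × 6 = 3390.0
  Sum = 5330.6125 µg/L·h
IV tail: 232.6/0.225 = 1033.778; AUC_iv,0→∞ = 5330.6125 + 1033.778 = 6364.3905 µg/L·h
Trapezoidal AUC_0→8.5 (intranasal spray):
  [0→0.5]: (0.0+133.8)/2 × 0.5 = 33.45
  [0.5→6.5]: (133.8+150.4)/2 × 6 = 852.6
  [6.5→8.5]: (150.4+98.3)/2 × 2 = 248.7
  Sum = 1134.75 µg/L·h
intranasal spray tail: 98.3/0.225 = 436.889; AUC_ev,0→∞ = 1134.75 + 436.889 = 1571.639 µg/L·h
F = (AUC_ev/D_ev)/(AUC_iv/D_iv) = (1571.639/500)/(6364.3905/250) = 3.143278/25.457562 = 0.1235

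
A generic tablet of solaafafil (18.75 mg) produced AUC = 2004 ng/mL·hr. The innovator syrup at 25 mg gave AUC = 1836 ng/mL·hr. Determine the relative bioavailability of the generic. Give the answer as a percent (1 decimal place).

F_rel = 145.5%

F_rel = (AUC_test/D_test) / (AUC_ref/D_ref)
      = (2004/18.75) / (1836/25)
      = 106.88 / 73.44 = 1.4553 = 145.53%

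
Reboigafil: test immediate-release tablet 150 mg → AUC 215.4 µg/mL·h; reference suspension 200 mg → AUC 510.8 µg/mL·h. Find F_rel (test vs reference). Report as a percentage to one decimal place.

F_rel = 56.2%

F_rel = (AUC_test/D_test) / (AUC_ref/D_ref)
      = (215.4/150) / (510.8/200)
      = 1.436 / 2.554 = 0.5623 = 56.23%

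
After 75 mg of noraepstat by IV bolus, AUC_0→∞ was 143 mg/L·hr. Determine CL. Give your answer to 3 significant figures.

CL = Dose_iv / AUC_0→∞
   = 75 / 143 = 0.524476 L/hr

CL = 0.524 L/hr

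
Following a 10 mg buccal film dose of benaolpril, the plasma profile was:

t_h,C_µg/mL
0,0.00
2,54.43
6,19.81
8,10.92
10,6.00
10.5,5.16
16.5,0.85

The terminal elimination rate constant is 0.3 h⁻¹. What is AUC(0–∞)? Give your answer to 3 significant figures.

AUC = 274 µg/mL·h

Trapezoidal AUC_0→16.5:
  [0→2]: (0.00+54.43)/2 × 2 = 54.43
  [2→6]: (54.43+19.81)/2 × 4 = 148.48
  [6→8]: (19.81+10.92)/2 × 2 = 30.73
  [8→10]: (10.92+6.00)/2 × 2 = 16.92
  [10→10.5]: (6.00+5.16)/2 × 0.5 = 2.79
  [10.5→16.5]: (5.16+0.85)/2 × 6 = 18.03
  Sum = 271.38 µg/mL·h
Extrapolated tail: C_last / k_e = 0.85 / 0.3 = 2.833
AUC_0→∞ = 271.38 + 2.833 = 274.213 µg/mL·h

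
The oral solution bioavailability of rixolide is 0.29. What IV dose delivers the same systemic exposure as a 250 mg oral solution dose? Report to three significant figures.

Systemic exposure from an extravascular dose = F × D_ev, so the equivalent IV dose is F × D_ev.
D_iv = F × D_ev = 0.29 × 250 = 72.5 mg

D_iv = 72.5 mg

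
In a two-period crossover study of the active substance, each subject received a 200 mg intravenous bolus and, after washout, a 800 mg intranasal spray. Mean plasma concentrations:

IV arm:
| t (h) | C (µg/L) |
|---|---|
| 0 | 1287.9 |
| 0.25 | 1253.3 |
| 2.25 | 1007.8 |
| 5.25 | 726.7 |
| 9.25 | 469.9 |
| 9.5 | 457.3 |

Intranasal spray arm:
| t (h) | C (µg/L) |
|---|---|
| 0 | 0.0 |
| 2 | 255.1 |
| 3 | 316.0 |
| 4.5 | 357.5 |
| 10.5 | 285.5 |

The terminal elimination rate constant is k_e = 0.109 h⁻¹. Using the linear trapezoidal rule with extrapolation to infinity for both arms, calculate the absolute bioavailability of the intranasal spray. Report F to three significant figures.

Trapezoidal AUC_0→9.5 (IV):
  [0→0.25]: (1287.9+1253.3)/2 × 0.25 = 317.65
  [0.25→2.25]: (1253.3+1007.8)/2 × 2 = 2261.1
  [2.25→5.25]: (1007.8+726.7)/2 × 3 = 2601.75
  [5.25→9.25]: (726.7+469.9)/2 × 4 = 2393.2
  [9.25→9.5]: (469.9+457.3)/2 × 0.25 = 115.9
  Sum = 7689.6 µg/L·h
IV tail: 457.3/0.109 = 4195.413; AUC_iv,0→∞ = 7689.6 + 4195.413 = 11885.013 µg/L·h
Trapezoidal AUC_0→10.5 (intranasal spray):
  [0→2]: (0.0+255.1)/2 × 2 = 255.1
  [2→3]: (255.1+316.0)/2 × 1 = 285.55
  [3→4.5]: (316.0+357.5)/2 × 1.5 = 505.125
  [4.5→10.5]: (357.5+285.5)/2 × 6 = 1929.0
  Sum = 2974.775 µg/L·h
intranasal spray tail: 285.5/0.109 = 2619.266; AUC_ev,0→∞ = 2974.775 + 2619.266 = 5594.041 µg/L·h
F = (AUC_ev/D_ev)/(AUC_iv/D_iv) = (5594.041/800)/(11885.013/200) = 6.99255/59.425065 = 0.1177

F = 0.118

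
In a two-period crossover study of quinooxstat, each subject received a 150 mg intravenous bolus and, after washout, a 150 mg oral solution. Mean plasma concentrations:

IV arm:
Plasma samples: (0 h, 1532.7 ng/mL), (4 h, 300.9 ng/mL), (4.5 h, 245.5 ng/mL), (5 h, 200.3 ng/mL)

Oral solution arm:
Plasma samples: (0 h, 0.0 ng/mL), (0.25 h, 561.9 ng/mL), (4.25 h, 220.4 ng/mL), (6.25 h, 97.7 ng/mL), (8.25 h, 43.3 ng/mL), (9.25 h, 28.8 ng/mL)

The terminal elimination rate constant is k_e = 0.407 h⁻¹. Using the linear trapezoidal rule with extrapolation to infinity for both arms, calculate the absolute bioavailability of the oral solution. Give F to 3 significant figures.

Trapezoidal AUC_0→5 (IV):
  [0→4]: (1532.7+300.9)/2 × 4 = 3667.2
  [4→4.5]: (300.9+245.5)/2 × 0.5 = 136.6
  [4.5→5]: (245.5+200.3)/2 × 0.5 = 111.45
  Sum = 3915.25 ng/mL·h
IV tail: 200.3/0.407 = 492.138; AUC_iv,0→∞ = 3915.25 + 492.138 = 4407.388 ng/mL·h
Trapezoidal AUC_0→9.25 (oral solution):
  [0→0.25]: (0.0+561.9)/2 × 0.25 = 70.2375
  [0.25→4.25]: (561.9+220.4)/2 × 4 = 1564.6
  [4.25→6.25]: (220.4+97.7)/2 × 2 = 318.1
  [6.25→8.25]: (97.7+43.3)/2 × 2 = 141.0
  [8.25→9.25]: (43.3+28.8)/2 × 1 = 36.05
  Sum = 2129.9875 ng/mL·h
oral solution tail: 28.8/0.407 = 70.762; AUC_ev,0→∞ = 2129.9875 + 70.762 = 2200.7495 ng/mL·h
F = (AUC_ev/D_ev)/(AUC_iv/D_iv) = (2200.7495/150)/(4407.388/150) = 14.6717/29.3826 = 0.4993

F = 0.499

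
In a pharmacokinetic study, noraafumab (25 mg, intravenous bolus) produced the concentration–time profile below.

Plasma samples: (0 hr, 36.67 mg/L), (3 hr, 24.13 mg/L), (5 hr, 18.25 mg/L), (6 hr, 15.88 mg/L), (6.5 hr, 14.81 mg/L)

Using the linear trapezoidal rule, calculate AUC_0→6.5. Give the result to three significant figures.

AUC = 158 mg/L·hr

Trapezoidal AUC_0→6.5:
  [0→3]: (36.67+24.13)/2 × 3 = 91.2
  [3→5]: (24.13+18.25)/2 × 2 = 42.38
  [5→6]: (18.25+15.88)/2 × 1 = 17.065
  [6→6.5]: (15.88+14.81)/2 × 0.5 = 7.6725
  Sum = 158.3175 mg/L·hr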